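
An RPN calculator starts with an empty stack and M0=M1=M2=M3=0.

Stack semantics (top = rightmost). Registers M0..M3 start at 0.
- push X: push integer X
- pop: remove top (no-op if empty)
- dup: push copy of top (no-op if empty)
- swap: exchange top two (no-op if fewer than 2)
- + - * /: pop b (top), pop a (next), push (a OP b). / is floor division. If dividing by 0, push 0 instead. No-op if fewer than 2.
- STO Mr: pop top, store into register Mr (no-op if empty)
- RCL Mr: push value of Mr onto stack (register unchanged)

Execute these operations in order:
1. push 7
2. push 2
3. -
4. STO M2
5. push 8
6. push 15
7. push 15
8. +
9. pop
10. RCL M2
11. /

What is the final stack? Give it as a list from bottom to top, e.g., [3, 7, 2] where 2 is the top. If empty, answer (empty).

After op 1 (push 7): stack=[7] mem=[0,0,0,0]
After op 2 (push 2): stack=[7,2] mem=[0,0,0,0]
After op 3 (-): stack=[5] mem=[0,0,0,0]
After op 4 (STO M2): stack=[empty] mem=[0,0,5,0]
After op 5 (push 8): stack=[8] mem=[0,0,5,0]
After op 6 (push 15): stack=[8,15] mem=[0,0,5,0]
After op 7 (push 15): stack=[8,15,15] mem=[0,0,5,0]
After op 8 (+): stack=[8,30] mem=[0,0,5,0]
After op 9 (pop): stack=[8] mem=[0,0,5,0]
After op 10 (RCL M2): stack=[8,5] mem=[0,0,5,0]
After op 11 (/): stack=[1] mem=[0,0,5,0]

Answer: [1]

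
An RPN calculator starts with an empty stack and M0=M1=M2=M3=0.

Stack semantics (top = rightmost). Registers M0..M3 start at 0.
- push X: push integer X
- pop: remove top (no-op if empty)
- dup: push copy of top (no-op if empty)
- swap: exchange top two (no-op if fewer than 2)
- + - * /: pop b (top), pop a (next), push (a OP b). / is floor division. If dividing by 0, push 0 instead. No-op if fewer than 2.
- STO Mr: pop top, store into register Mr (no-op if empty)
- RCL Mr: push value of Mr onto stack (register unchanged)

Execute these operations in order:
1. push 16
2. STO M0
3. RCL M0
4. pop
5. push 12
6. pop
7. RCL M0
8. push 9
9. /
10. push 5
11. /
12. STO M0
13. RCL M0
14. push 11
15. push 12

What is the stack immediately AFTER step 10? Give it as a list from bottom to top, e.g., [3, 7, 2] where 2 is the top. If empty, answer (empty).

After op 1 (push 16): stack=[16] mem=[0,0,0,0]
After op 2 (STO M0): stack=[empty] mem=[16,0,0,0]
After op 3 (RCL M0): stack=[16] mem=[16,0,0,0]
After op 4 (pop): stack=[empty] mem=[16,0,0,0]
After op 5 (push 12): stack=[12] mem=[16,0,0,0]
After op 6 (pop): stack=[empty] mem=[16,0,0,0]
After op 7 (RCL M0): stack=[16] mem=[16,0,0,0]
After op 8 (push 9): stack=[16,9] mem=[16,0,0,0]
After op 9 (/): stack=[1] mem=[16,0,0,0]
After op 10 (push 5): stack=[1,5] mem=[16,0,0,0]

[1, 5]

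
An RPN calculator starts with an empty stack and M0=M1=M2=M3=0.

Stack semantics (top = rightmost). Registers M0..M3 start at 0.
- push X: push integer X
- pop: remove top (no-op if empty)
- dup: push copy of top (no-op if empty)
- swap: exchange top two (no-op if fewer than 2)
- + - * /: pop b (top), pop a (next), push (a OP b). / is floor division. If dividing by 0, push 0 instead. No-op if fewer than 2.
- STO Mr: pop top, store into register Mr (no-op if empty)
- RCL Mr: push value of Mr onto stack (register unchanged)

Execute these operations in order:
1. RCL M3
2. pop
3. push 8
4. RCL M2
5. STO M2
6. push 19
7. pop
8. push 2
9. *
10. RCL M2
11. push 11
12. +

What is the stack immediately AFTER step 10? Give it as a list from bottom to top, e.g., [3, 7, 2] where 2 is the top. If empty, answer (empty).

After op 1 (RCL M3): stack=[0] mem=[0,0,0,0]
After op 2 (pop): stack=[empty] mem=[0,0,0,0]
After op 3 (push 8): stack=[8] mem=[0,0,0,0]
After op 4 (RCL M2): stack=[8,0] mem=[0,0,0,0]
After op 5 (STO M2): stack=[8] mem=[0,0,0,0]
After op 6 (push 19): stack=[8,19] mem=[0,0,0,0]
After op 7 (pop): stack=[8] mem=[0,0,0,0]
After op 8 (push 2): stack=[8,2] mem=[0,0,0,0]
After op 9 (*): stack=[16] mem=[0,0,0,0]
After op 10 (RCL M2): stack=[16,0] mem=[0,0,0,0]

[16, 0]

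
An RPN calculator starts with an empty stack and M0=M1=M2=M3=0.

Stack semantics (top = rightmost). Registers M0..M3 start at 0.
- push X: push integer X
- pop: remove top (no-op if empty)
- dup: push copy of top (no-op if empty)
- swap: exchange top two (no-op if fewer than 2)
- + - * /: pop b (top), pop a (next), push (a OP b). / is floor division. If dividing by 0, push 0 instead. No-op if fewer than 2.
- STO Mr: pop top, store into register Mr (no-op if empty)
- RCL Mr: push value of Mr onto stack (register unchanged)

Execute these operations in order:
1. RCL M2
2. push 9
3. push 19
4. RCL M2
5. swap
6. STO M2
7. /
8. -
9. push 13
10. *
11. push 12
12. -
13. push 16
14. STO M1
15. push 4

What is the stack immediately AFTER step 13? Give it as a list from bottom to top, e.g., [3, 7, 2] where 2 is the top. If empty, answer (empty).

After op 1 (RCL M2): stack=[0] mem=[0,0,0,0]
After op 2 (push 9): stack=[0,9] mem=[0,0,0,0]
After op 3 (push 19): stack=[0,9,19] mem=[0,0,0,0]
After op 4 (RCL M2): stack=[0,9,19,0] mem=[0,0,0,0]
After op 5 (swap): stack=[0,9,0,19] mem=[0,0,0,0]
After op 6 (STO M2): stack=[0,9,0] mem=[0,0,19,0]
After op 7 (/): stack=[0,0] mem=[0,0,19,0]
After op 8 (-): stack=[0] mem=[0,0,19,0]
After op 9 (push 13): stack=[0,13] mem=[0,0,19,0]
After op 10 (*): stack=[0] mem=[0,0,19,0]
After op 11 (push 12): stack=[0,12] mem=[0,0,19,0]
After op 12 (-): stack=[-12] mem=[0,0,19,0]
After op 13 (push 16): stack=[-12,16] mem=[0,0,19,0]

[-12, 16]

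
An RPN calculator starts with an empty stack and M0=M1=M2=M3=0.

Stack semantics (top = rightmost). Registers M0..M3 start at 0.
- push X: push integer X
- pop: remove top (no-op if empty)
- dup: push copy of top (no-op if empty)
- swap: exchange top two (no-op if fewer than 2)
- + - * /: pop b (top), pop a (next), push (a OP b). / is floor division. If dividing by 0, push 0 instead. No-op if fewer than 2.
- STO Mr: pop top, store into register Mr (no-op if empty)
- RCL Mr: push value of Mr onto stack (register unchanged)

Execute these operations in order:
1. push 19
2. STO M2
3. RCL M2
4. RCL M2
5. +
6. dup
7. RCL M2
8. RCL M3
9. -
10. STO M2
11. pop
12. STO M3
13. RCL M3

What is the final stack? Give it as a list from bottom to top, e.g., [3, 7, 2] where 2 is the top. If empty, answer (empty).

Answer: [38]

Derivation:
After op 1 (push 19): stack=[19] mem=[0,0,0,0]
After op 2 (STO M2): stack=[empty] mem=[0,0,19,0]
After op 3 (RCL M2): stack=[19] mem=[0,0,19,0]
After op 4 (RCL M2): stack=[19,19] mem=[0,0,19,0]
After op 5 (+): stack=[38] mem=[0,0,19,0]
After op 6 (dup): stack=[38,38] mem=[0,0,19,0]
After op 7 (RCL M2): stack=[38,38,19] mem=[0,0,19,0]
After op 8 (RCL M3): stack=[38,38,19,0] mem=[0,0,19,0]
After op 9 (-): stack=[38,38,19] mem=[0,0,19,0]
After op 10 (STO M2): stack=[38,38] mem=[0,0,19,0]
After op 11 (pop): stack=[38] mem=[0,0,19,0]
After op 12 (STO M3): stack=[empty] mem=[0,0,19,38]
After op 13 (RCL M3): stack=[38] mem=[0,0,19,38]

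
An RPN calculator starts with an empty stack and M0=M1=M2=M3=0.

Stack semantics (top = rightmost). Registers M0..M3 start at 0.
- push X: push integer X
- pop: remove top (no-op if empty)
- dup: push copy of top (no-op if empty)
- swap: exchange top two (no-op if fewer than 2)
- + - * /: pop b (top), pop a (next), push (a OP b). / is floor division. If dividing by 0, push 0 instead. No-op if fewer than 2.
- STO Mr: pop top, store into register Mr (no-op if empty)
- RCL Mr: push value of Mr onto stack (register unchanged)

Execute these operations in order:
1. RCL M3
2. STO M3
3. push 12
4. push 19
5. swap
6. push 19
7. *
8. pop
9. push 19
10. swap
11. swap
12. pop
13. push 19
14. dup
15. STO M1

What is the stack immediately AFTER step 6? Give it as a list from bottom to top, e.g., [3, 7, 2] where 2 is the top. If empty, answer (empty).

After op 1 (RCL M3): stack=[0] mem=[0,0,0,0]
After op 2 (STO M3): stack=[empty] mem=[0,0,0,0]
After op 3 (push 12): stack=[12] mem=[0,0,0,0]
After op 4 (push 19): stack=[12,19] mem=[0,0,0,0]
After op 5 (swap): stack=[19,12] mem=[0,0,0,0]
After op 6 (push 19): stack=[19,12,19] mem=[0,0,0,0]

[19, 12, 19]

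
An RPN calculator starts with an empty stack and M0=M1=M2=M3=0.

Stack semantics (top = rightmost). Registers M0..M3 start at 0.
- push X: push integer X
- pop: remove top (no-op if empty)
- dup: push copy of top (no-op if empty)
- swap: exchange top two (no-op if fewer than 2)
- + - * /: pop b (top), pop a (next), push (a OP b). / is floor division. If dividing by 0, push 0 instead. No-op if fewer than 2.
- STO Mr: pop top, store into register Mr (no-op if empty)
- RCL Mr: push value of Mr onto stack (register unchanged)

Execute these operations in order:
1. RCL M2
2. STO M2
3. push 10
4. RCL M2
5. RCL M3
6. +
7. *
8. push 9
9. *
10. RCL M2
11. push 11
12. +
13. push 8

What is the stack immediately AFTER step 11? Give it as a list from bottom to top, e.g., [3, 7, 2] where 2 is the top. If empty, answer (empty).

After op 1 (RCL M2): stack=[0] mem=[0,0,0,0]
After op 2 (STO M2): stack=[empty] mem=[0,0,0,0]
After op 3 (push 10): stack=[10] mem=[0,0,0,0]
After op 4 (RCL M2): stack=[10,0] mem=[0,0,0,0]
After op 5 (RCL M3): stack=[10,0,0] mem=[0,0,0,0]
After op 6 (+): stack=[10,0] mem=[0,0,0,0]
After op 7 (*): stack=[0] mem=[0,0,0,0]
After op 8 (push 9): stack=[0,9] mem=[0,0,0,0]
After op 9 (*): stack=[0] mem=[0,0,0,0]
After op 10 (RCL M2): stack=[0,0] mem=[0,0,0,0]
After op 11 (push 11): stack=[0,0,11] mem=[0,0,0,0]

[0, 0, 11]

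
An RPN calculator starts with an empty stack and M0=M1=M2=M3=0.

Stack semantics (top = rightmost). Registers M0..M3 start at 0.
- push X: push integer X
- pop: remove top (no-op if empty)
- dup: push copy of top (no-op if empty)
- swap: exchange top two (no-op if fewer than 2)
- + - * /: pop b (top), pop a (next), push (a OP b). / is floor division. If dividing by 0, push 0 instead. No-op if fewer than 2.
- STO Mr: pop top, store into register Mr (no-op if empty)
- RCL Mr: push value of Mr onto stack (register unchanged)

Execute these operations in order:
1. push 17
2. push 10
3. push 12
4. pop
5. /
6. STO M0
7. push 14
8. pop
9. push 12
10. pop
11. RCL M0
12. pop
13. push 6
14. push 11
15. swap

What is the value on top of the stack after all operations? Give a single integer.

Answer: 6

Derivation:
After op 1 (push 17): stack=[17] mem=[0,0,0,0]
After op 2 (push 10): stack=[17,10] mem=[0,0,0,0]
After op 3 (push 12): stack=[17,10,12] mem=[0,0,0,0]
After op 4 (pop): stack=[17,10] mem=[0,0,0,0]
After op 5 (/): stack=[1] mem=[0,0,0,0]
After op 6 (STO M0): stack=[empty] mem=[1,0,0,0]
After op 7 (push 14): stack=[14] mem=[1,0,0,0]
After op 8 (pop): stack=[empty] mem=[1,0,0,0]
After op 9 (push 12): stack=[12] mem=[1,0,0,0]
After op 10 (pop): stack=[empty] mem=[1,0,0,0]
After op 11 (RCL M0): stack=[1] mem=[1,0,0,0]
After op 12 (pop): stack=[empty] mem=[1,0,0,0]
After op 13 (push 6): stack=[6] mem=[1,0,0,0]
After op 14 (push 11): stack=[6,11] mem=[1,0,0,0]
After op 15 (swap): stack=[11,6] mem=[1,0,0,0]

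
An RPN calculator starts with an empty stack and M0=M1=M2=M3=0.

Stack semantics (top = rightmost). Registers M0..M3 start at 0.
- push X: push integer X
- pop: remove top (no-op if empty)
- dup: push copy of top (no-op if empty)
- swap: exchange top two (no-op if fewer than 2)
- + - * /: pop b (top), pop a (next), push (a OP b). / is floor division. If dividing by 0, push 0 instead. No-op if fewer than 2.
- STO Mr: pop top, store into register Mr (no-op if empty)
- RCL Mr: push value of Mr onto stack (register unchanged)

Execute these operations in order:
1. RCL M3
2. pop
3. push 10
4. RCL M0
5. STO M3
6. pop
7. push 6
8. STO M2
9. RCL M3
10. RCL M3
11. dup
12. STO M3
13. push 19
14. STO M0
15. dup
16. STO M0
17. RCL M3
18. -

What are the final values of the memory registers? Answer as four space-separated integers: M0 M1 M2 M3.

Answer: 0 0 6 0

Derivation:
After op 1 (RCL M3): stack=[0] mem=[0,0,0,0]
After op 2 (pop): stack=[empty] mem=[0,0,0,0]
After op 3 (push 10): stack=[10] mem=[0,0,0,0]
After op 4 (RCL M0): stack=[10,0] mem=[0,0,0,0]
After op 5 (STO M3): stack=[10] mem=[0,0,0,0]
After op 6 (pop): stack=[empty] mem=[0,0,0,0]
After op 7 (push 6): stack=[6] mem=[0,0,0,0]
After op 8 (STO M2): stack=[empty] mem=[0,0,6,0]
After op 9 (RCL M3): stack=[0] mem=[0,0,6,0]
After op 10 (RCL M3): stack=[0,0] mem=[0,0,6,0]
After op 11 (dup): stack=[0,0,0] mem=[0,0,6,0]
After op 12 (STO M3): stack=[0,0] mem=[0,0,6,0]
After op 13 (push 19): stack=[0,0,19] mem=[0,0,6,0]
After op 14 (STO M0): stack=[0,0] mem=[19,0,6,0]
After op 15 (dup): stack=[0,0,0] mem=[19,0,6,0]
After op 16 (STO M0): stack=[0,0] mem=[0,0,6,0]
After op 17 (RCL M3): stack=[0,0,0] mem=[0,0,6,0]
After op 18 (-): stack=[0,0] mem=[0,0,6,0]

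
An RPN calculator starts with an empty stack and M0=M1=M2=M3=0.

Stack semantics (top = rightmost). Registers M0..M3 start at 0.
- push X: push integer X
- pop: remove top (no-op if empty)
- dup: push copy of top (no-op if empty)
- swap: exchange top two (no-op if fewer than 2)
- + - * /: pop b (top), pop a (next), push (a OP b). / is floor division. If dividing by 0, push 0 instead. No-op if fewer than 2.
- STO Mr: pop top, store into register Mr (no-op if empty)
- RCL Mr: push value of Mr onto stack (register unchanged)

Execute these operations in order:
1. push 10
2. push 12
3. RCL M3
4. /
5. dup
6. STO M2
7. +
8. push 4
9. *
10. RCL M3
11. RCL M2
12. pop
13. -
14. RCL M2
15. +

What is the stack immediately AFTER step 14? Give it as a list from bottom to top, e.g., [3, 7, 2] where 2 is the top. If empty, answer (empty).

After op 1 (push 10): stack=[10] mem=[0,0,0,0]
After op 2 (push 12): stack=[10,12] mem=[0,0,0,0]
After op 3 (RCL M3): stack=[10,12,0] mem=[0,0,0,0]
After op 4 (/): stack=[10,0] mem=[0,0,0,0]
After op 5 (dup): stack=[10,0,0] mem=[0,0,0,0]
After op 6 (STO M2): stack=[10,0] mem=[0,0,0,0]
After op 7 (+): stack=[10] mem=[0,0,0,0]
After op 8 (push 4): stack=[10,4] mem=[0,0,0,0]
After op 9 (*): stack=[40] mem=[0,0,0,0]
After op 10 (RCL M3): stack=[40,0] mem=[0,0,0,0]
After op 11 (RCL M2): stack=[40,0,0] mem=[0,0,0,0]
After op 12 (pop): stack=[40,0] mem=[0,0,0,0]
After op 13 (-): stack=[40] mem=[0,0,0,0]
After op 14 (RCL M2): stack=[40,0] mem=[0,0,0,0]

[40, 0]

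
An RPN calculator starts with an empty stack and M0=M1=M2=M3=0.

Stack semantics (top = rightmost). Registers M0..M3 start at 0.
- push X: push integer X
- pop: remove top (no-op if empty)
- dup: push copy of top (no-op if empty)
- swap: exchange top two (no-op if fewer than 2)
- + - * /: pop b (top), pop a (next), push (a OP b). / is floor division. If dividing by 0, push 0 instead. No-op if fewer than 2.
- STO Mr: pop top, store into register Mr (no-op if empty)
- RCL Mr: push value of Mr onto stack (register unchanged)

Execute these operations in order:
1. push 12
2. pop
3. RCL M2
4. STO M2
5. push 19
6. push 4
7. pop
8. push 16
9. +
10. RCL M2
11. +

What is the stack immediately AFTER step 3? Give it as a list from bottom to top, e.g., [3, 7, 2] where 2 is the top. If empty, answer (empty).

After op 1 (push 12): stack=[12] mem=[0,0,0,0]
After op 2 (pop): stack=[empty] mem=[0,0,0,0]
After op 3 (RCL M2): stack=[0] mem=[0,0,0,0]

[0]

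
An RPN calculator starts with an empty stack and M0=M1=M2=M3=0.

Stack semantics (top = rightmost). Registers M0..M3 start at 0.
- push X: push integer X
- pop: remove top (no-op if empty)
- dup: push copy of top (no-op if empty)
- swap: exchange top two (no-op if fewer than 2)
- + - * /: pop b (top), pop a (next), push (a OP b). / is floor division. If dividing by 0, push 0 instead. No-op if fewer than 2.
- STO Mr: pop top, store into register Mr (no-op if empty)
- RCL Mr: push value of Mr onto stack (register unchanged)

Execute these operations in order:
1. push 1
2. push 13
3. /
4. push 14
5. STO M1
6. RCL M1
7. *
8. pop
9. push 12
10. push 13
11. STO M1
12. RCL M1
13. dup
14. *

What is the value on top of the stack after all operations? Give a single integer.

After op 1 (push 1): stack=[1] mem=[0,0,0,0]
After op 2 (push 13): stack=[1,13] mem=[0,0,0,0]
After op 3 (/): stack=[0] mem=[0,0,0,0]
After op 4 (push 14): stack=[0,14] mem=[0,0,0,0]
After op 5 (STO M1): stack=[0] mem=[0,14,0,0]
After op 6 (RCL M1): stack=[0,14] mem=[0,14,0,0]
After op 7 (*): stack=[0] mem=[0,14,0,0]
After op 8 (pop): stack=[empty] mem=[0,14,0,0]
After op 9 (push 12): stack=[12] mem=[0,14,0,0]
After op 10 (push 13): stack=[12,13] mem=[0,14,0,0]
After op 11 (STO M1): stack=[12] mem=[0,13,0,0]
After op 12 (RCL M1): stack=[12,13] mem=[0,13,0,0]
After op 13 (dup): stack=[12,13,13] mem=[0,13,0,0]
After op 14 (*): stack=[12,169] mem=[0,13,0,0]

Answer: 169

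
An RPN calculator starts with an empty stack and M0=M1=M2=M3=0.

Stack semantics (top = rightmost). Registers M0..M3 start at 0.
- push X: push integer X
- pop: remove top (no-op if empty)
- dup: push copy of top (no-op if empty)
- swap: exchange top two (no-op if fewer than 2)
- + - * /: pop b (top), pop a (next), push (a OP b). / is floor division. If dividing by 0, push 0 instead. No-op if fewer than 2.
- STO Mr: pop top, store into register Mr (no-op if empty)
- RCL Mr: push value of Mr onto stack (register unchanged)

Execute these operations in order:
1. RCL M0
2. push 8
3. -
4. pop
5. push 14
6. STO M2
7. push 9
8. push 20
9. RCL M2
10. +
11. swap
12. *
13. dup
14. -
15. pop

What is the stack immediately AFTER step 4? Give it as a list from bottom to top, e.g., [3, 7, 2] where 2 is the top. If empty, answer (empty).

After op 1 (RCL M0): stack=[0] mem=[0,0,0,0]
After op 2 (push 8): stack=[0,8] mem=[0,0,0,0]
After op 3 (-): stack=[-8] mem=[0,0,0,0]
After op 4 (pop): stack=[empty] mem=[0,0,0,0]

(empty)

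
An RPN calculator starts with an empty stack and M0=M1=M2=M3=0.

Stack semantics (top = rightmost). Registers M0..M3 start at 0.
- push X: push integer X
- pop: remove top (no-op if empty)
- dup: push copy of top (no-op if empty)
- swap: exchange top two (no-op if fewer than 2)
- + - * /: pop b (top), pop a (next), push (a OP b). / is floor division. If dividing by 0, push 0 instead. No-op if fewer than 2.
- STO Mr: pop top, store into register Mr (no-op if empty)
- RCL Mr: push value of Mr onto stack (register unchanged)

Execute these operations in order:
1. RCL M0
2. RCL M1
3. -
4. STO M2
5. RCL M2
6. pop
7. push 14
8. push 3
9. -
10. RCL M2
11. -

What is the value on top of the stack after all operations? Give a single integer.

After op 1 (RCL M0): stack=[0] mem=[0,0,0,0]
After op 2 (RCL M1): stack=[0,0] mem=[0,0,0,0]
After op 3 (-): stack=[0] mem=[0,0,0,0]
After op 4 (STO M2): stack=[empty] mem=[0,0,0,0]
After op 5 (RCL M2): stack=[0] mem=[0,0,0,0]
After op 6 (pop): stack=[empty] mem=[0,0,0,0]
After op 7 (push 14): stack=[14] mem=[0,0,0,0]
After op 8 (push 3): stack=[14,3] mem=[0,0,0,0]
After op 9 (-): stack=[11] mem=[0,0,0,0]
After op 10 (RCL M2): stack=[11,0] mem=[0,0,0,0]
After op 11 (-): stack=[11] mem=[0,0,0,0]

Answer: 11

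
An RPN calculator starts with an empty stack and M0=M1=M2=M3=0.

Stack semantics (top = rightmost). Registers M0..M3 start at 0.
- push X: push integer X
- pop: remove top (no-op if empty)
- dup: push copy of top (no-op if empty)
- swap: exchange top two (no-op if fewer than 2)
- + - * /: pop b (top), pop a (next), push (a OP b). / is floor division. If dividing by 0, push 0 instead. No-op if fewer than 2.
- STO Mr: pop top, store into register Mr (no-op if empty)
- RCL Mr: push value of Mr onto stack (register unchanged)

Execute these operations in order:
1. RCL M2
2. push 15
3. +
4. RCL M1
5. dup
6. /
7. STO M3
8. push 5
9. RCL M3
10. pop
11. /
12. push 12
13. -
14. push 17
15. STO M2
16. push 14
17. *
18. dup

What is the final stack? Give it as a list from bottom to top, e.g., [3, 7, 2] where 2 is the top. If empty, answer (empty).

After op 1 (RCL M2): stack=[0] mem=[0,0,0,0]
After op 2 (push 15): stack=[0,15] mem=[0,0,0,0]
After op 3 (+): stack=[15] mem=[0,0,0,0]
After op 4 (RCL M1): stack=[15,0] mem=[0,0,0,0]
After op 5 (dup): stack=[15,0,0] mem=[0,0,0,0]
After op 6 (/): stack=[15,0] mem=[0,0,0,0]
After op 7 (STO M3): stack=[15] mem=[0,0,0,0]
After op 8 (push 5): stack=[15,5] mem=[0,0,0,0]
After op 9 (RCL M3): stack=[15,5,0] mem=[0,0,0,0]
After op 10 (pop): stack=[15,5] mem=[0,0,0,0]
After op 11 (/): stack=[3] mem=[0,0,0,0]
After op 12 (push 12): stack=[3,12] mem=[0,0,0,0]
After op 13 (-): stack=[-9] mem=[0,0,0,0]
After op 14 (push 17): stack=[-9,17] mem=[0,0,0,0]
After op 15 (STO M2): stack=[-9] mem=[0,0,17,0]
After op 16 (push 14): stack=[-9,14] mem=[0,0,17,0]
After op 17 (*): stack=[-126] mem=[0,0,17,0]
After op 18 (dup): stack=[-126,-126] mem=[0,0,17,0]

Answer: [-126, -126]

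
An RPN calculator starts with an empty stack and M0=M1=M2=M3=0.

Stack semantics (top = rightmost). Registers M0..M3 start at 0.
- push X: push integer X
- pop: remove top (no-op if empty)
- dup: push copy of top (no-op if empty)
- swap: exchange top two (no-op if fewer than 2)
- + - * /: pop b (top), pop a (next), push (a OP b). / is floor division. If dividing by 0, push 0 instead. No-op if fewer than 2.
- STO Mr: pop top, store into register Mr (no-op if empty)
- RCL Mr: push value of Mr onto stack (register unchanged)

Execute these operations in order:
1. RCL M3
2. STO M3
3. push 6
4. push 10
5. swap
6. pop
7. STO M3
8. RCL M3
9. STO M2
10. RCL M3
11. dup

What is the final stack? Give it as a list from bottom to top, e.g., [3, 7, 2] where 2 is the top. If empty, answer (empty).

Answer: [10, 10]

Derivation:
After op 1 (RCL M3): stack=[0] mem=[0,0,0,0]
After op 2 (STO M3): stack=[empty] mem=[0,0,0,0]
After op 3 (push 6): stack=[6] mem=[0,0,0,0]
After op 4 (push 10): stack=[6,10] mem=[0,0,0,0]
After op 5 (swap): stack=[10,6] mem=[0,0,0,0]
After op 6 (pop): stack=[10] mem=[0,0,0,0]
After op 7 (STO M3): stack=[empty] mem=[0,0,0,10]
After op 8 (RCL M3): stack=[10] mem=[0,0,0,10]
After op 9 (STO M2): stack=[empty] mem=[0,0,10,10]
After op 10 (RCL M3): stack=[10] mem=[0,0,10,10]
After op 11 (dup): stack=[10,10] mem=[0,0,10,10]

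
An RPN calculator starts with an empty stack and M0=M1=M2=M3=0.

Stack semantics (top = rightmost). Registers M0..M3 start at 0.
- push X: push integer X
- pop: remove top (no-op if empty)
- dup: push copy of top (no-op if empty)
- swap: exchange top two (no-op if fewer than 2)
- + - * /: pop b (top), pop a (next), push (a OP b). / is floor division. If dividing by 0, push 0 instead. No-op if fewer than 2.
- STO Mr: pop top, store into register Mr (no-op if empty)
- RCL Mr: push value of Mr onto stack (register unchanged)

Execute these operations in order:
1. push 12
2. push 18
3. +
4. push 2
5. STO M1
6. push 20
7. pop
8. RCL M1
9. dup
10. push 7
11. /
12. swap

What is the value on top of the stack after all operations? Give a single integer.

Answer: 2

Derivation:
After op 1 (push 12): stack=[12] mem=[0,0,0,0]
After op 2 (push 18): stack=[12,18] mem=[0,0,0,0]
After op 3 (+): stack=[30] mem=[0,0,0,0]
After op 4 (push 2): stack=[30,2] mem=[0,0,0,0]
After op 5 (STO M1): stack=[30] mem=[0,2,0,0]
After op 6 (push 20): stack=[30,20] mem=[0,2,0,0]
After op 7 (pop): stack=[30] mem=[0,2,0,0]
After op 8 (RCL M1): stack=[30,2] mem=[0,2,0,0]
After op 9 (dup): stack=[30,2,2] mem=[0,2,0,0]
After op 10 (push 7): stack=[30,2,2,7] mem=[0,2,0,0]
After op 11 (/): stack=[30,2,0] mem=[0,2,0,0]
After op 12 (swap): stack=[30,0,2] mem=[0,2,0,0]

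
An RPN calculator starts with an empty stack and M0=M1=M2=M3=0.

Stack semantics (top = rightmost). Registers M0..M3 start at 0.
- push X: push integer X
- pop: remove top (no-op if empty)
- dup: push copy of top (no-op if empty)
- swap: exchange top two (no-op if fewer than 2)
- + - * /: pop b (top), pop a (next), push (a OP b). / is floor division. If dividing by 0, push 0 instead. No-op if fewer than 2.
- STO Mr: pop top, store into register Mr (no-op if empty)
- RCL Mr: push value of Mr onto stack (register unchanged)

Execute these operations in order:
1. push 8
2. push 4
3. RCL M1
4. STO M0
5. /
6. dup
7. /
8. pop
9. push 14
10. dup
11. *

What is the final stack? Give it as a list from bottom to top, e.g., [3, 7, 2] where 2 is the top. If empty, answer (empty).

Answer: [196]

Derivation:
After op 1 (push 8): stack=[8] mem=[0,0,0,0]
After op 2 (push 4): stack=[8,4] mem=[0,0,0,0]
After op 3 (RCL M1): stack=[8,4,0] mem=[0,0,0,0]
After op 4 (STO M0): stack=[8,4] mem=[0,0,0,0]
After op 5 (/): stack=[2] mem=[0,0,0,0]
After op 6 (dup): stack=[2,2] mem=[0,0,0,0]
After op 7 (/): stack=[1] mem=[0,0,0,0]
After op 8 (pop): stack=[empty] mem=[0,0,0,0]
After op 9 (push 14): stack=[14] mem=[0,0,0,0]
After op 10 (dup): stack=[14,14] mem=[0,0,0,0]
After op 11 (*): stack=[196] mem=[0,0,0,0]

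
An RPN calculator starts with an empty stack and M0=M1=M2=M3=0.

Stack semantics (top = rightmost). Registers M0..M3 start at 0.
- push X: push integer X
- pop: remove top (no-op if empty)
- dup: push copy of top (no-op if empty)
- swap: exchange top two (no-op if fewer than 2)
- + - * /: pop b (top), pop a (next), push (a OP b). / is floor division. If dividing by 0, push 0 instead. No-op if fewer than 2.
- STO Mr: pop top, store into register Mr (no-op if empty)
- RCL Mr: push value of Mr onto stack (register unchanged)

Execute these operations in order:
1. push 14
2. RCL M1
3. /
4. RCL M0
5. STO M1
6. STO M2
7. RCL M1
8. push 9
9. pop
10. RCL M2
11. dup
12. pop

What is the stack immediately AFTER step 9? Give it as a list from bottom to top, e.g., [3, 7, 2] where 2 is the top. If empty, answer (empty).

After op 1 (push 14): stack=[14] mem=[0,0,0,0]
After op 2 (RCL M1): stack=[14,0] mem=[0,0,0,0]
After op 3 (/): stack=[0] mem=[0,0,0,0]
After op 4 (RCL M0): stack=[0,0] mem=[0,0,0,0]
After op 5 (STO M1): stack=[0] mem=[0,0,0,0]
After op 6 (STO M2): stack=[empty] mem=[0,0,0,0]
After op 7 (RCL M1): stack=[0] mem=[0,0,0,0]
After op 8 (push 9): stack=[0,9] mem=[0,0,0,0]
After op 9 (pop): stack=[0] mem=[0,0,0,0]

[0]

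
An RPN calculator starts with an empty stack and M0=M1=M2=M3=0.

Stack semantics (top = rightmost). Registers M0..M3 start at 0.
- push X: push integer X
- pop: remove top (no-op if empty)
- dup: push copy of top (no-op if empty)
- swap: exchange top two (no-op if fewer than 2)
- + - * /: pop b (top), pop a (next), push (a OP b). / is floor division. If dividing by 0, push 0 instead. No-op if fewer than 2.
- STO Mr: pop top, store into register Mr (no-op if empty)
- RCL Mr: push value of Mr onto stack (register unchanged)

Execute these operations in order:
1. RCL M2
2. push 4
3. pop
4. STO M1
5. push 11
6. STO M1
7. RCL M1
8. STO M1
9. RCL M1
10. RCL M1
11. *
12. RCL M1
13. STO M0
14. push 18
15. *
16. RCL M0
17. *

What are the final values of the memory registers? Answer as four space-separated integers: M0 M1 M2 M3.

Answer: 11 11 0 0

Derivation:
After op 1 (RCL M2): stack=[0] mem=[0,0,0,0]
After op 2 (push 4): stack=[0,4] mem=[0,0,0,0]
After op 3 (pop): stack=[0] mem=[0,0,0,0]
After op 4 (STO M1): stack=[empty] mem=[0,0,0,0]
After op 5 (push 11): stack=[11] mem=[0,0,0,0]
After op 6 (STO M1): stack=[empty] mem=[0,11,0,0]
After op 7 (RCL M1): stack=[11] mem=[0,11,0,0]
After op 8 (STO M1): stack=[empty] mem=[0,11,0,0]
After op 9 (RCL M1): stack=[11] mem=[0,11,0,0]
After op 10 (RCL M1): stack=[11,11] mem=[0,11,0,0]
After op 11 (*): stack=[121] mem=[0,11,0,0]
After op 12 (RCL M1): stack=[121,11] mem=[0,11,0,0]
After op 13 (STO M0): stack=[121] mem=[11,11,0,0]
After op 14 (push 18): stack=[121,18] mem=[11,11,0,0]
After op 15 (*): stack=[2178] mem=[11,11,0,0]
After op 16 (RCL M0): stack=[2178,11] mem=[11,11,0,0]
After op 17 (*): stack=[23958] mem=[11,11,0,0]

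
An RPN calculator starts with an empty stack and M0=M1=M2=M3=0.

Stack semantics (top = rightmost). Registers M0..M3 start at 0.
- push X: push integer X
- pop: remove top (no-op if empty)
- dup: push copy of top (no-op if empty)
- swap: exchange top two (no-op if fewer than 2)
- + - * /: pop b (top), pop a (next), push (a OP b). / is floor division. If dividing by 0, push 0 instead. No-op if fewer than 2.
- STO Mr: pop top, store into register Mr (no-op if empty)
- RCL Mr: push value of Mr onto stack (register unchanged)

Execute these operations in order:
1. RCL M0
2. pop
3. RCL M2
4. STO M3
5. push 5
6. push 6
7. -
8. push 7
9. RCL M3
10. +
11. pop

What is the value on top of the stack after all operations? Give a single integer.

Answer: -1

Derivation:
After op 1 (RCL M0): stack=[0] mem=[0,0,0,0]
After op 2 (pop): stack=[empty] mem=[0,0,0,0]
After op 3 (RCL M2): stack=[0] mem=[0,0,0,0]
After op 4 (STO M3): stack=[empty] mem=[0,0,0,0]
After op 5 (push 5): stack=[5] mem=[0,0,0,0]
After op 6 (push 6): stack=[5,6] mem=[0,0,0,0]
After op 7 (-): stack=[-1] mem=[0,0,0,0]
After op 8 (push 7): stack=[-1,7] mem=[0,0,0,0]
After op 9 (RCL M3): stack=[-1,7,0] mem=[0,0,0,0]
After op 10 (+): stack=[-1,7] mem=[0,0,0,0]
After op 11 (pop): stack=[-1] mem=[0,0,0,0]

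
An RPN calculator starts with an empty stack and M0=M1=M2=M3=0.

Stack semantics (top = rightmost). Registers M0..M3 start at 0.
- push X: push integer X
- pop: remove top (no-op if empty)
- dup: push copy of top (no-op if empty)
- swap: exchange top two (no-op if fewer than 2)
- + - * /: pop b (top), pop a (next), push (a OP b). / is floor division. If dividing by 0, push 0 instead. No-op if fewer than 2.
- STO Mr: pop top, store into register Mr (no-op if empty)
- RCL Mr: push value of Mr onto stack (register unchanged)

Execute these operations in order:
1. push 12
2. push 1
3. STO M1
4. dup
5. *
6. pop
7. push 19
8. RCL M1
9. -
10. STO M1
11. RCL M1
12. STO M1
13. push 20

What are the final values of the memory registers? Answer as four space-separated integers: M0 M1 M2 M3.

Answer: 0 18 0 0

Derivation:
After op 1 (push 12): stack=[12] mem=[0,0,0,0]
After op 2 (push 1): stack=[12,1] mem=[0,0,0,0]
After op 3 (STO M1): stack=[12] mem=[0,1,0,0]
After op 4 (dup): stack=[12,12] mem=[0,1,0,0]
After op 5 (*): stack=[144] mem=[0,1,0,0]
After op 6 (pop): stack=[empty] mem=[0,1,0,0]
After op 7 (push 19): stack=[19] mem=[0,1,0,0]
After op 8 (RCL M1): stack=[19,1] mem=[0,1,0,0]
After op 9 (-): stack=[18] mem=[0,1,0,0]
After op 10 (STO M1): stack=[empty] mem=[0,18,0,0]
After op 11 (RCL M1): stack=[18] mem=[0,18,0,0]
After op 12 (STO M1): stack=[empty] mem=[0,18,0,0]
After op 13 (push 20): stack=[20] mem=[0,18,0,0]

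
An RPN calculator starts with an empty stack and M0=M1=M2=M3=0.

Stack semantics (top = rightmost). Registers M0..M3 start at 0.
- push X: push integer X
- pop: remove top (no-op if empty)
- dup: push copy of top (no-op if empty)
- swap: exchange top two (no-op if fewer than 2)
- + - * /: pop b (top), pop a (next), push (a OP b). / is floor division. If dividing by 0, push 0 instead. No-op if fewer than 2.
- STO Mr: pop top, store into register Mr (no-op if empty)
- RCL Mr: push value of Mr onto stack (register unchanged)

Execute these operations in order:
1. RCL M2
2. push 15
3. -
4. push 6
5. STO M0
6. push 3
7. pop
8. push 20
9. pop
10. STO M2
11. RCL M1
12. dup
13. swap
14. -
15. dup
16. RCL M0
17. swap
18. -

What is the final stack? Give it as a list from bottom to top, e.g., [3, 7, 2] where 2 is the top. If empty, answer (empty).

After op 1 (RCL M2): stack=[0] mem=[0,0,0,0]
After op 2 (push 15): stack=[0,15] mem=[0,0,0,0]
After op 3 (-): stack=[-15] mem=[0,0,0,0]
After op 4 (push 6): stack=[-15,6] mem=[0,0,0,0]
After op 5 (STO M0): stack=[-15] mem=[6,0,0,0]
After op 6 (push 3): stack=[-15,3] mem=[6,0,0,0]
After op 7 (pop): stack=[-15] mem=[6,0,0,0]
After op 8 (push 20): stack=[-15,20] mem=[6,0,0,0]
After op 9 (pop): stack=[-15] mem=[6,0,0,0]
After op 10 (STO M2): stack=[empty] mem=[6,0,-15,0]
After op 11 (RCL M1): stack=[0] mem=[6,0,-15,0]
After op 12 (dup): stack=[0,0] mem=[6,0,-15,0]
After op 13 (swap): stack=[0,0] mem=[6,0,-15,0]
After op 14 (-): stack=[0] mem=[6,0,-15,0]
After op 15 (dup): stack=[0,0] mem=[6,0,-15,0]
After op 16 (RCL M0): stack=[0,0,6] mem=[6,0,-15,0]
After op 17 (swap): stack=[0,6,0] mem=[6,0,-15,0]
After op 18 (-): stack=[0,6] mem=[6,0,-15,0]

Answer: [0, 6]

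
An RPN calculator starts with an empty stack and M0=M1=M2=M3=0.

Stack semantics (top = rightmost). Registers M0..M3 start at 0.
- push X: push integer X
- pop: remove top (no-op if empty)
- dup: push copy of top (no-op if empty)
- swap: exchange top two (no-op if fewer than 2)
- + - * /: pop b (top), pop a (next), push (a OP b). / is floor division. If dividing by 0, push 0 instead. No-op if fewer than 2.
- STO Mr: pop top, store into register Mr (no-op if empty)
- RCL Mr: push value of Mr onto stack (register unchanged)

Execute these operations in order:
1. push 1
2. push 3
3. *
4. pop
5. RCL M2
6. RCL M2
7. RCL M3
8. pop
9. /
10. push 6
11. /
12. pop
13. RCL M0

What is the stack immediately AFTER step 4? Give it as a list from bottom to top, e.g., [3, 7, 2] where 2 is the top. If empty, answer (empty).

After op 1 (push 1): stack=[1] mem=[0,0,0,0]
After op 2 (push 3): stack=[1,3] mem=[0,0,0,0]
After op 3 (*): stack=[3] mem=[0,0,0,0]
After op 4 (pop): stack=[empty] mem=[0,0,0,0]

(empty)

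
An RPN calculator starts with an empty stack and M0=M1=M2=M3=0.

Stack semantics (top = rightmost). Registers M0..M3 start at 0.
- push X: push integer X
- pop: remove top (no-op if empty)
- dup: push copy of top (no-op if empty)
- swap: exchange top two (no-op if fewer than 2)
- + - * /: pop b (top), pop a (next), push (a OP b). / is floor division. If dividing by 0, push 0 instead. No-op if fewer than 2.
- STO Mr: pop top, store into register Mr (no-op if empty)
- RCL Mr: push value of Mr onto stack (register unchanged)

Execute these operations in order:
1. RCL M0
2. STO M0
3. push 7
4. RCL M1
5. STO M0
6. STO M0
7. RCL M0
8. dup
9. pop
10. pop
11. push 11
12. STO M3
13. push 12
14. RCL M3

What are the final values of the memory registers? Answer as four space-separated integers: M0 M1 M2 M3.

After op 1 (RCL M0): stack=[0] mem=[0,0,0,0]
After op 2 (STO M0): stack=[empty] mem=[0,0,0,0]
After op 3 (push 7): stack=[7] mem=[0,0,0,0]
After op 4 (RCL M1): stack=[7,0] mem=[0,0,0,0]
After op 5 (STO M0): stack=[7] mem=[0,0,0,0]
After op 6 (STO M0): stack=[empty] mem=[7,0,0,0]
After op 7 (RCL M0): stack=[7] mem=[7,0,0,0]
After op 8 (dup): stack=[7,7] mem=[7,0,0,0]
After op 9 (pop): stack=[7] mem=[7,0,0,0]
After op 10 (pop): stack=[empty] mem=[7,0,0,0]
After op 11 (push 11): stack=[11] mem=[7,0,0,0]
After op 12 (STO M3): stack=[empty] mem=[7,0,0,11]
After op 13 (push 12): stack=[12] mem=[7,0,0,11]
After op 14 (RCL M3): stack=[12,11] mem=[7,0,0,11]

Answer: 7 0 0 11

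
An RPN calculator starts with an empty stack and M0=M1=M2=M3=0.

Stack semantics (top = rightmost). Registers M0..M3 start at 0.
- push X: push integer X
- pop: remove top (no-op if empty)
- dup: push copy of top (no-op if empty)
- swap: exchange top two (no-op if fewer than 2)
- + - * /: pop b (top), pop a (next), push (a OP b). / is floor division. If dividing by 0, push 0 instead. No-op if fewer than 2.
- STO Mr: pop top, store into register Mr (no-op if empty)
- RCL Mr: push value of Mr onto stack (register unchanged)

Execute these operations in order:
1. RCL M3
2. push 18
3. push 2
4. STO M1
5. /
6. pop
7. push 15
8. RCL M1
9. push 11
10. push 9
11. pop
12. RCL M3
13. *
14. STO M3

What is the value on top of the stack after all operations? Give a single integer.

Answer: 2

Derivation:
After op 1 (RCL M3): stack=[0] mem=[0,0,0,0]
After op 2 (push 18): stack=[0,18] mem=[0,0,0,0]
After op 3 (push 2): stack=[0,18,2] mem=[0,0,0,0]
After op 4 (STO M1): stack=[0,18] mem=[0,2,0,0]
After op 5 (/): stack=[0] mem=[0,2,0,0]
After op 6 (pop): stack=[empty] mem=[0,2,0,0]
After op 7 (push 15): stack=[15] mem=[0,2,0,0]
After op 8 (RCL M1): stack=[15,2] mem=[0,2,0,0]
After op 9 (push 11): stack=[15,2,11] mem=[0,2,0,0]
After op 10 (push 9): stack=[15,2,11,9] mem=[0,2,0,0]
After op 11 (pop): stack=[15,2,11] mem=[0,2,0,0]
After op 12 (RCL M3): stack=[15,2,11,0] mem=[0,2,0,0]
After op 13 (*): stack=[15,2,0] mem=[0,2,0,0]
After op 14 (STO M3): stack=[15,2] mem=[0,2,0,0]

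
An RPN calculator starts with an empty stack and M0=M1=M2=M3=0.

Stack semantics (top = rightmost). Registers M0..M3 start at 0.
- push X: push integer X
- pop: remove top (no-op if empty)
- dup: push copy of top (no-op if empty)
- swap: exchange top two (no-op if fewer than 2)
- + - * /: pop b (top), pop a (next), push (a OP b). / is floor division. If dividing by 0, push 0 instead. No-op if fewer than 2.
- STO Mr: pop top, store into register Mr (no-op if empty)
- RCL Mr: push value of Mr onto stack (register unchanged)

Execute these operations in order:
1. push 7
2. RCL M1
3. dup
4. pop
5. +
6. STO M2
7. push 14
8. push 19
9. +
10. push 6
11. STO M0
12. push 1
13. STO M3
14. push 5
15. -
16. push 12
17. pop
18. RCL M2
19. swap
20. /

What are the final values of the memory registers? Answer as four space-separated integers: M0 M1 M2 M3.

After op 1 (push 7): stack=[7] mem=[0,0,0,0]
After op 2 (RCL M1): stack=[7,0] mem=[0,0,0,0]
After op 3 (dup): stack=[7,0,0] mem=[0,0,0,0]
After op 4 (pop): stack=[7,0] mem=[0,0,0,0]
After op 5 (+): stack=[7] mem=[0,0,0,0]
After op 6 (STO M2): stack=[empty] mem=[0,0,7,0]
After op 7 (push 14): stack=[14] mem=[0,0,7,0]
After op 8 (push 19): stack=[14,19] mem=[0,0,7,0]
After op 9 (+): stack=[33] mem=[0,0,7,0]
After op 10 (push 6): stack=[33,6] mem=[0,0,7,0]
After op 11 (STO M0): stack=[33] mem=[6,0,7,0]
After op 12 (push 1): stack=[33,1] mem=[6,0,7,0]
After op 13 (STO M3): stack=[33] mem=[6,0,7,1]
After op 14 (push 5): stack=[33,5] mem=[6,0,7,1]
After op 15 (-): stack=[28] mem=[6,0,7,1]
After op 16 (push 12): stack=[28,12] mem=[6,0,7,1]
After op 17 (pop): stack=[28] mem=[6,0,7,1]
After op 18 (RCL M2): stack=[28,7] mem=[6,0,7,1]
After op 19 (swap): stack=[7,28] mem=[6,0,7,1]
After op 20 (/): stack=[0] mem=[6,0,7,1]

Answer: 6 0 7 1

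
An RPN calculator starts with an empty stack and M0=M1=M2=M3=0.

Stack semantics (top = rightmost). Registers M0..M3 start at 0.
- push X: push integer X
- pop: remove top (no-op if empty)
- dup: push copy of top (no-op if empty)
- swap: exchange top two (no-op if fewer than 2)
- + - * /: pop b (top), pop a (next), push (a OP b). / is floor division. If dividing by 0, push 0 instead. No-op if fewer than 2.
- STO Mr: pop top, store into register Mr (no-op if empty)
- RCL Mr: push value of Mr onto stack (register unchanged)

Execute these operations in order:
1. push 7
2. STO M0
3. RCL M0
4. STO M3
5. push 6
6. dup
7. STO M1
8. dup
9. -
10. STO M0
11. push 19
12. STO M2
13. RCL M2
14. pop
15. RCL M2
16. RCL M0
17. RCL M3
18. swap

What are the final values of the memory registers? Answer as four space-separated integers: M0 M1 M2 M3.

Answer: 0 6 19 7

Derivation:
After op 1 (push 7): stack=[7] mem=[0,0,0,0]
After op 2 (STO M0): stack=[empty] mem=[7,0,0,0]
After op 3 (RCL M0): stack=[7] mem=[7,0,0,0]
After op 4 (STO M3): stack=[empty] mem=[7,0,0,7]
After op 5 (push 6): stack=[6] mem=[7,0,0,7]
After op 6 (dup): stack=[6,6] mem=[7,0,0,7]
After op 7 (STO M1): stack=[6] mem=[7,6,0,7]
After op 8 (dup): stack=[6,6] mem=[7,6,0,7]
After op 9 (-): stack=[0] mem=[7,6,0,7]
After op 10 (STO M0): stack=[empty] mem=[0,6,0,7]
After op 11 (push 19): stack=[19] mem=[0,6,0,7]
After op 12 (STO M2): stack=[empty] mem=[0,6,19,7]
After op 13 (RCL M2): stack=[19] mem=[0,6,19,7]
After op 14 (pop): stack=[empty] mem=[0,6,19,7]
After op 15 (RCL M2): stack=[19] mem=[0,6,19,7]
After op 16 (RCL M0): stack=[19,0] mem=[0,6,19,7]
After op 17 (RCL M3): stack=[19,0,7] mem=[0,6,19,7]
After op 18 (swap): stack=[19,7,0] mem=[0,6,19,7]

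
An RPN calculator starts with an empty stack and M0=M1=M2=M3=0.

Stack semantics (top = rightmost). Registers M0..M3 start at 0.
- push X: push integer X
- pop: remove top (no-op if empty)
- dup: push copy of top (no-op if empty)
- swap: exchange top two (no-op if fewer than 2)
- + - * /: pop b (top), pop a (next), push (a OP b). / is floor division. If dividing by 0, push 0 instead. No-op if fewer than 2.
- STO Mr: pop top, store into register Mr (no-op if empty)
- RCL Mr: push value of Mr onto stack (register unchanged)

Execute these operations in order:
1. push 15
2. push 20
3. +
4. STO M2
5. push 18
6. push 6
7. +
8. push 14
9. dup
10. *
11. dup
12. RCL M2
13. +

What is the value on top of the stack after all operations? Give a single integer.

Answer: 231

Derivation:
After op 1 (push 15): stack=[15] mem=[0,0,0,0]
After op 2 (push 20): stack=[15,20] mem=[0,0,0,0]
After op 3 (+): stack=[35] mem=[0,0,0,0]
After op 4 (STO M2): stack=[empty] mem=[0,0,35,0]
After op 5 (push 18): stack=[18] mem=[0,0,35,0]
After op 6 (push 6): stack=[18,6] mem=[0,0,35,0]
After op 7 (+): stack=[24] mem=[0,0,35,0]
After op 8 (push 14): stack=[24,14] mem=[0,0,35,0]
After op 9 (dup): stack=[24,14,14] mem=[0,0,35,0]
After op 10 (*): stack=[24,196] mem=[0,0,35,0]
After op 11 (dup): stack=[24,196,196] mem=[0,0,35,0]
After op 12 (RCL M2): stack=[24,196,196,35] mem=[0,0,35,0]
After op 13 (+): stack=[24,196,231] mem=[0,0,35,0]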